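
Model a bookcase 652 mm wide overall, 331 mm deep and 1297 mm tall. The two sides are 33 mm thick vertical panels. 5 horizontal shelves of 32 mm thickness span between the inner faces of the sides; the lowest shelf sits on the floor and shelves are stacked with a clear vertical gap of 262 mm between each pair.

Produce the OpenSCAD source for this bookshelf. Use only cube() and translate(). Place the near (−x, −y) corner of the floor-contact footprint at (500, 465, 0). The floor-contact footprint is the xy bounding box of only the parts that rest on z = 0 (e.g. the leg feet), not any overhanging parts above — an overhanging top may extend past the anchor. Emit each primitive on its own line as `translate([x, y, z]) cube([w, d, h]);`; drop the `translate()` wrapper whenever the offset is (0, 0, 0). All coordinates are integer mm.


translate([500, 465, 0]) cube([33, 331, 1297]);
translate([1119, 465, 0]) cube([33, 331, 1297]);
translate([533, 465, 0]) cube([586, 331, 32]);
translate([533, 465, 294]) cube([586, 331, 32]);
translate([533, 465, 588]) cube([586, 331, 32]);
translate([533, 465, 882]) cube([586, 331, 32]);
translate([533, 465, 1176]) cube([586, 331, 32]);


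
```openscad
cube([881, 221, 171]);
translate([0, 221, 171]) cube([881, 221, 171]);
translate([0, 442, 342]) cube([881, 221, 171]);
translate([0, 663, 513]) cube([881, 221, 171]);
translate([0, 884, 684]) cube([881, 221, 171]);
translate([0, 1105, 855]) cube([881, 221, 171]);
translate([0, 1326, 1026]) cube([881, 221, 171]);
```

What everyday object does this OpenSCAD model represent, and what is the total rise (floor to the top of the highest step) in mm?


A staircase. The total rise is 1197 mm.

7 identical blocks, each offset up and back from the previous — a staircase. Each step is 171 mm tall and there are 7 of them, so the total rise is 7 × 171 = 1197 mm.


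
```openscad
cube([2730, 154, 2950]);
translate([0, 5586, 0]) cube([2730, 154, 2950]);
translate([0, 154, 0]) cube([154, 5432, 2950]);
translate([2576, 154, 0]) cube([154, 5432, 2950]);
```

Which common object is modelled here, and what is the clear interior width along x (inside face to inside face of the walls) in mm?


A house (or room) frame. The interior width is 2422 mm.

Four 2950 mm walls enclosing a rectangle with no floor or roof — a room or house frame. Outside width is 2730 mm and wall thickness is 154 mm, so the interior width is 2730 − 2 × 154 = 2422 mm.


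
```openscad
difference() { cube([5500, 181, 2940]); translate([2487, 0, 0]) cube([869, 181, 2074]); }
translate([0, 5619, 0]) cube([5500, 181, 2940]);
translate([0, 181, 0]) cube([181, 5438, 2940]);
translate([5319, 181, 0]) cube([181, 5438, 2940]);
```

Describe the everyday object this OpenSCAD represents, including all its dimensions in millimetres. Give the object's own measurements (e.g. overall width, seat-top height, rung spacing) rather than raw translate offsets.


A single room: four walls, each 2940 mm tall and 181 mm thick, enclosing an outside footprint 5500×5800 mm (x × y), no floor or roof. The front and back walls (−y and +y sides) run the full x-width; the side walls fit between their inner faces. A door opening 869 mm wide and 2074 mm tall is cut through the front wall from the floor up, its −x edge 2487 mm from the wall's −x end.


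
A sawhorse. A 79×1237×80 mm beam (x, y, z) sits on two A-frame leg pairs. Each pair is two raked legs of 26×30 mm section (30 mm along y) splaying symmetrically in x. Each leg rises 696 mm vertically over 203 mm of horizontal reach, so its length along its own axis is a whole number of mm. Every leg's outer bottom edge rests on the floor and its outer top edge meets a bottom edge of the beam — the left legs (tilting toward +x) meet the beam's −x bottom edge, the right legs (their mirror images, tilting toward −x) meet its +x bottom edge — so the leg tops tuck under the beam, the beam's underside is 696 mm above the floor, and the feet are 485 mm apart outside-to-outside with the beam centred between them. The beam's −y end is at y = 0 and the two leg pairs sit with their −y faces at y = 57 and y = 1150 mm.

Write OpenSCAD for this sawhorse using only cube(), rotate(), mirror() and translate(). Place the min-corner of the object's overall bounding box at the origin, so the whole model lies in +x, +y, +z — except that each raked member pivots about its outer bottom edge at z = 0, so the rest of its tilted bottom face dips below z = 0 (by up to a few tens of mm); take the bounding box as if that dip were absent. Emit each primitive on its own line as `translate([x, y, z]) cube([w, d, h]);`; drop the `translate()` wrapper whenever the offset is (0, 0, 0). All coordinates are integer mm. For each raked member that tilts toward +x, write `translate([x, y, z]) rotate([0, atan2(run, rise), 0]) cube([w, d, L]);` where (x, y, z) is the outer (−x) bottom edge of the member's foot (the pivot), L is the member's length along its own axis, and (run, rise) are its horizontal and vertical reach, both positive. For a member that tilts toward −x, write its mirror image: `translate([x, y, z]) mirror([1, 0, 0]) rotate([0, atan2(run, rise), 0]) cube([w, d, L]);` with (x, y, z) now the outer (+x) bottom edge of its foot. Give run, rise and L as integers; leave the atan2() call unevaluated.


// leg length = √(203² + 696²) = 725
// right-leg outer foot x = 2·203 + 79 = 485
// beam min-corner = (203, 0, 696)
translate([203, 0, 696]) cube([79, 1237, 80]);
translate([0, 57, 0]) rotate([0, atan2(203, 696), 0]) cube([26, 30, 725]);
translate([485, 57, 0]) mirror([1, 0, 0]) rotate([0, atan2(203, 696), 0]) cube([26, 30, 725]);
translate([0, 1150, 0]) rotate([0, atan2(203, 696), 0]) cube([26, 30, 725]);
translate([485, 1150, 0]) mirror([1, 0, 0]) rotate([0, atan2(203, 696), 0]) cube([26, 30, 725]);


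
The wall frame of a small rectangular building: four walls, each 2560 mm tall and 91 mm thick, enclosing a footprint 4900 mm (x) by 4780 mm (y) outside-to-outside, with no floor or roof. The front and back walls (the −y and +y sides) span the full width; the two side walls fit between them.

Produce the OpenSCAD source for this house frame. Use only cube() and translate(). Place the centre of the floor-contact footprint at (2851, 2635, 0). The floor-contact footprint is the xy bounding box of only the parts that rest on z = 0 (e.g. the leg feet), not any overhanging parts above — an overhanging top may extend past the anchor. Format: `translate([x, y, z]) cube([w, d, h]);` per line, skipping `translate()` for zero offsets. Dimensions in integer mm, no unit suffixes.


translate([401, 245, 0]) cube([4900, 91, 2560]);
translate([401, 4934, 0]) cube([4900, 91, 2560]);
translate([401, 336, 0]) cube([91, 4598, 2560]);
translate([5210, 336, 0]) cube([91, 4598, 2560]);


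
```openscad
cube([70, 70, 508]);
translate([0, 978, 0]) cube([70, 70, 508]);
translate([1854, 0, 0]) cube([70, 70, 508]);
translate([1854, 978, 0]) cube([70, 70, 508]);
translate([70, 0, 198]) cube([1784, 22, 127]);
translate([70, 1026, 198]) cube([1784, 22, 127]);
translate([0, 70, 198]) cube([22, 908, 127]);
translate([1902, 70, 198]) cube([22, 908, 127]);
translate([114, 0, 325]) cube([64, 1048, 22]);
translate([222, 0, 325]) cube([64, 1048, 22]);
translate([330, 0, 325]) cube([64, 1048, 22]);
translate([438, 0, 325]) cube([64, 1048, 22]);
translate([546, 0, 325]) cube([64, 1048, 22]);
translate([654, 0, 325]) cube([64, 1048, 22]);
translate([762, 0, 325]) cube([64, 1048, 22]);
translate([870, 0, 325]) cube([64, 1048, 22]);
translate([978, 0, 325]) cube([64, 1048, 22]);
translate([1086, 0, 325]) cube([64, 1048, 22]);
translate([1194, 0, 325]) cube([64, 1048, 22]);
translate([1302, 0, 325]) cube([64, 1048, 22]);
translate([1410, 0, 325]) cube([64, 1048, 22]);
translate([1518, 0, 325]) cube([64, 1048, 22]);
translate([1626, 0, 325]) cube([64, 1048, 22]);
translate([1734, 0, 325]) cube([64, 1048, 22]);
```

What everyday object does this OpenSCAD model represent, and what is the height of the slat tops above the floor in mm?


A bed frame. The slat-top height is 347 mm.

Four posts, four rails, and a row of slats — a bed frame. Slats sit on the rails at z = 198 + 127 = 325; with slat thickness 22, the top is 347 mm.


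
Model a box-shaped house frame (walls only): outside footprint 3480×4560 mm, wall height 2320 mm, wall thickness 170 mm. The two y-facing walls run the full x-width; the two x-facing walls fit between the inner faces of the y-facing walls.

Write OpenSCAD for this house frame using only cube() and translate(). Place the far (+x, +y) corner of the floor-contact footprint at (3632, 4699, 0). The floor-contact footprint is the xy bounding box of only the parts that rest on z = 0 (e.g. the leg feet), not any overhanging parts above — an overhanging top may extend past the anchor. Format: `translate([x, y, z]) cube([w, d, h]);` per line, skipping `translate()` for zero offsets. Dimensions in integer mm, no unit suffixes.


translate([152, 139, 0]) cube([3480, 170, 2320]);
translate([152, 4529, 0]) cube([3480, 170, 2320]);
translate([152, 309, 0]) cube([170, 4220, 2320]);
translate([3462, 309, 0]) cube([170, 4220, 2320]);


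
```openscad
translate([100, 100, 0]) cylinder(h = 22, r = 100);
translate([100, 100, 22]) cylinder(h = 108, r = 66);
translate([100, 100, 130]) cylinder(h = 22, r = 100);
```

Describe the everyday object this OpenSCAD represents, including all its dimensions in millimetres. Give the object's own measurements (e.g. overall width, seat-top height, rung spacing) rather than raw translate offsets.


A spool: two coaxial disc flanges of radius 100 mm and thickness 22 mm, joined by a core cylinder of radius 66 mm and height 108 mm. The lower flange rests on z = 0 and the three cylinders share a vertical axis.


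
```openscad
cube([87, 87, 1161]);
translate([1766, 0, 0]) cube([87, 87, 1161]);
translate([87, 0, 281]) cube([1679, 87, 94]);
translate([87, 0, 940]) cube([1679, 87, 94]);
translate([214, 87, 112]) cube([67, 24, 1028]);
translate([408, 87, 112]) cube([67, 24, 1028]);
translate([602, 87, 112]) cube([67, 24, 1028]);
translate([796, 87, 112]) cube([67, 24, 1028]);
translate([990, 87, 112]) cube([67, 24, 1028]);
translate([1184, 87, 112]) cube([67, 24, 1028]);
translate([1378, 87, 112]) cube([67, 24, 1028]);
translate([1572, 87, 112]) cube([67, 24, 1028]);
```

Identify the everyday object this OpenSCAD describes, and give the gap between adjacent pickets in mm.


A fence section. The picket gap is 127 mm.

Two posts, two rails, 8 pickets — a fence section. Span 1679 mm holds 8 pickets of 67 mm with 9 equal gaps: ⌊(1679 − 8·67) / 9⌋ = 127 mm.


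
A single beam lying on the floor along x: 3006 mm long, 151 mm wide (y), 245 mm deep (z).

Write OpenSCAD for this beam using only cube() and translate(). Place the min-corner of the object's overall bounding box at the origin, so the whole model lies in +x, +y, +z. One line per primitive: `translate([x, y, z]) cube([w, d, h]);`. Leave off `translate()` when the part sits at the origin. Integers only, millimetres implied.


cube([3006, 151, 245]);


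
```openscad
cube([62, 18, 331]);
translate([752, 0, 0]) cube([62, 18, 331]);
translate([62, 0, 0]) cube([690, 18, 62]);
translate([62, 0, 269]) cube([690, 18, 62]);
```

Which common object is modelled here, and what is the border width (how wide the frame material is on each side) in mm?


A picture frame. The border width is 62 mm.

Four thin pieces enclosing a rectangular opening — a picture frame. The two full-height stiles are 331 mm tall; the top rail sits at z = 269 and is 62 mm tall, so the border above the opening is 331 − 269 = 62 mm, matching the stile x-width.


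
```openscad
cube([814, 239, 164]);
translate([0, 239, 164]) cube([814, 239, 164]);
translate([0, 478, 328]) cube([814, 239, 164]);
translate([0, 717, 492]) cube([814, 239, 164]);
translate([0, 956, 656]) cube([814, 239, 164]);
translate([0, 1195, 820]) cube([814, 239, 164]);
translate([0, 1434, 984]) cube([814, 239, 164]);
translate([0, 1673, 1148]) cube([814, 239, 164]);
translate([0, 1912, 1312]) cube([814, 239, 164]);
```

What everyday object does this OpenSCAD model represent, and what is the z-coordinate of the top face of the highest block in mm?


A staircase. The total rise is 1476 mm.

9 identical blocks, each offset up and back from the previous — a staircase. Each step is 164 mm tall and there are 9 of them, so the total rise is 9 × 164 = 1476 mm.


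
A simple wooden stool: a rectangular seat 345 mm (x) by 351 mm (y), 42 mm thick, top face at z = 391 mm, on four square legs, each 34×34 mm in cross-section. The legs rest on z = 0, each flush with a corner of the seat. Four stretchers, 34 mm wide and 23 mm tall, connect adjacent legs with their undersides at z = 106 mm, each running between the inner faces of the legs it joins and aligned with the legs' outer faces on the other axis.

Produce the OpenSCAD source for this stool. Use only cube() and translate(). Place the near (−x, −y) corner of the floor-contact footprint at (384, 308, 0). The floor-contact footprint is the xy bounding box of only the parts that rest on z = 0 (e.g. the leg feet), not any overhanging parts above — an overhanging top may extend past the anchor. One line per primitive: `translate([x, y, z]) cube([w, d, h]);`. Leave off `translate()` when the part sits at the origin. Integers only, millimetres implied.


// leg_h = 391 - 42 = 349
// stretcher span = 345 - 2*34 = 277
translate([384, 308, 349]) cube([345, 351, 42]);
translate([384, 308, 0]) cube([34, 34, 349]);
translate([695, 308, 0]) cube([34, 34, 349]);
translate([384, 625, 0]) cube([34, 34, 349]);
translate([695, 625, 0]) cube([34, 34, 349]);
translate([418, 308, 106]) cube([277, 34, 23]);
translate([418, 625, 106]) cube([277, 34, 23]);
translate([384, 342, 106]) cube([34, 283, 23]);
translate([695, 342, 106]) cube([34, 283, 23]);


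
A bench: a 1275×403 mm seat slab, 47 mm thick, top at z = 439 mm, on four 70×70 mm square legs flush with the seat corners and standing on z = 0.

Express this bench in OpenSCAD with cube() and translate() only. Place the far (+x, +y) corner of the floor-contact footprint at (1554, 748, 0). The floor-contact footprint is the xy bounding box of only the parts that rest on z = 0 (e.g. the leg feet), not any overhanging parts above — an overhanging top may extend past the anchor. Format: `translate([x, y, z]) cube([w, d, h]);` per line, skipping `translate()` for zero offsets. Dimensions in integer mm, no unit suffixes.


// leg_h = 439 − 47 = 392
translate([279, 345, 392]) cube([1275, 403, 47]);
translate([279, 345, 0]) cube([70, 70, 392]);
translate([279, 678, 0]) cube([70, 70, 392]);
translate([1484, 345, 0]) cube([70, 70, 392]);
translate([1484, 678, 0]) cube([70, 70, 392]);


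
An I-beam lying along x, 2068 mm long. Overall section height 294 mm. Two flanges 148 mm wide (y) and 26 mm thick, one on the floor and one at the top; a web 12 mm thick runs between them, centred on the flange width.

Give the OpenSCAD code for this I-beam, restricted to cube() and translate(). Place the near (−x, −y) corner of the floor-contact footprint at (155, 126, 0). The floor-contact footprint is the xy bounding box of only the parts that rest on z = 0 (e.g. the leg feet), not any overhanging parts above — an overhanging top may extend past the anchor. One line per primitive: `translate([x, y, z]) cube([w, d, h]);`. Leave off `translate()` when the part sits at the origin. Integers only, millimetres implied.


translate([155, 126, 0]) cube([2068, 148, 26]);
translate([155, 194, 26]) cube([2068, 12, 242]);
translate([155, 126, 268]) cube([2068, 148, 26]);


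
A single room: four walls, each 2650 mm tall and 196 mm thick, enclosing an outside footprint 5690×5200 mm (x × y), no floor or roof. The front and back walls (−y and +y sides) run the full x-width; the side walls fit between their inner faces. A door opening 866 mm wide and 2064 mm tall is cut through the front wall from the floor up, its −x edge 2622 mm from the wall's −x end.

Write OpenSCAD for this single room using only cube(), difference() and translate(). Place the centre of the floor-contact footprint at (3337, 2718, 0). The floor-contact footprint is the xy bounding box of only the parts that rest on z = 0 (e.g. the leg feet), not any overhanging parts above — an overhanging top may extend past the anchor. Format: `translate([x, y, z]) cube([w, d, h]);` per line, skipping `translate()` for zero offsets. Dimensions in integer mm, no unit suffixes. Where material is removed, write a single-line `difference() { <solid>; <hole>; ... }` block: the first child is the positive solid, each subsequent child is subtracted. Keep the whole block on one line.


difference() { translate([492, 118, 0]) cube([5690, 196, 2650]); translate([3114, 118, 0]) cube([866, 196, 2064]); }
translate([492, 5122, 0]) cube([5690, 196, 2650]);
translate([492, 314, 0]) cube([196, 4808, 2650]);
translate([5986, 314, 0]) cube([196, 4808, 2650]);


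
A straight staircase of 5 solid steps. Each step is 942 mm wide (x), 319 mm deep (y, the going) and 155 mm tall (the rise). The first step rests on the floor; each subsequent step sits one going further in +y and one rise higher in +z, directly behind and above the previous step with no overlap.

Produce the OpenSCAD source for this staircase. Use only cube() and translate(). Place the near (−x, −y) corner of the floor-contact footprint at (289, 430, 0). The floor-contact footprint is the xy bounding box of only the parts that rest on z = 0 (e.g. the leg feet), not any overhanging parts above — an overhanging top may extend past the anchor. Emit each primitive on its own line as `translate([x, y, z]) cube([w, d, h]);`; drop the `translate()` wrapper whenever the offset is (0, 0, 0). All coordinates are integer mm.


translate([289, 430, 0]) cube([942, 319, 155]);
translate([289, 749, 155]) cube([942, 319, 155]);
translate([289, 1068, 310]) cube([942, 319, 155]);
translate([289, 1387, 465]) cube([942, 319, 155]);
translate([289, 1706, 620]) cube([942, 319, 155]);


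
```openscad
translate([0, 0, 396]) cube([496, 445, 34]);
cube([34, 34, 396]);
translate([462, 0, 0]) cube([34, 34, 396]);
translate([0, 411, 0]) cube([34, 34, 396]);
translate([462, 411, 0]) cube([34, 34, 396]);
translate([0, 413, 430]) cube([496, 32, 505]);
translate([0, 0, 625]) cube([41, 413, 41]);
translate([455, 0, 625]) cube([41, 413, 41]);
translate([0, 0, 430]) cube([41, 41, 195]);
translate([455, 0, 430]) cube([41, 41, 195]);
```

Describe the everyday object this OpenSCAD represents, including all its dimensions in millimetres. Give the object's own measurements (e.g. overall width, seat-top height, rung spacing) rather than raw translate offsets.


A chair. The seat is a 496×445×34 mm slab with its top at z = 430 mm, on four 34×34 mm corner legs (flush with the seat edges, standing on z = 0). A flat backrest 32 mm thick, 505 mm tall, spans the full seat width and rises from the seat top along its +y edge, rear face flush with the rear of the seat. Two armrests of 41×41 mm section run along each side from the seat's front edge to the front of the backrest, top faces 236 mm above the seat top and outer faces flush with the seat's x-edges; a 41×41 mm post under the front of each armrest stands on the seat at the front corner.


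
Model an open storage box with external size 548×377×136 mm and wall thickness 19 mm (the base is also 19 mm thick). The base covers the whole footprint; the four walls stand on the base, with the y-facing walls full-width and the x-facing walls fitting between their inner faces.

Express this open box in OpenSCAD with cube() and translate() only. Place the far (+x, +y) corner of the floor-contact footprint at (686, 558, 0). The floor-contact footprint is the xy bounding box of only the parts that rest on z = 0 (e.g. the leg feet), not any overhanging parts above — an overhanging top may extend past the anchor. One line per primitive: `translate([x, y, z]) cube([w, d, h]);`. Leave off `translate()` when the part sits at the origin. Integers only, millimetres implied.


translate([138, 181, 0]) cube([548, 377, 19]);
translate([138, 181, 19]) cube([548, 19, 117]);
translate([138, 539, 19]) cube([548, 19, 117]);
translate([138, 200, 19]) cube([19, 339, 117]);
translate([667, 200, 19]) cube([19, 339, 117]);


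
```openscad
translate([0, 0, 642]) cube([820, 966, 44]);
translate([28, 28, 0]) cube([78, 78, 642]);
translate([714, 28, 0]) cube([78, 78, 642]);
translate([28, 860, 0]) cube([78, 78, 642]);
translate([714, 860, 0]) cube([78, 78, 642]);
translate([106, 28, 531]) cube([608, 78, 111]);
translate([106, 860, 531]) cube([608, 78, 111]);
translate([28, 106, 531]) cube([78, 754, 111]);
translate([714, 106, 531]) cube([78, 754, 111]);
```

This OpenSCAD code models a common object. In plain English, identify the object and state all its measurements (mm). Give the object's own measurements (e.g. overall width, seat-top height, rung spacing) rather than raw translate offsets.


A rectangular dining table. The top is 820×966×44 mm with its upper surface at z = 686 mm. It stands on four 78×78 mm square legs, each inset 28 mm from the nearest pair of top edges, running from the floor to the underside of the top. Four apron rails, 78 mm thick and 111 mm tall, run between adjacent legs with their top edges flush with the underside of the top and their outer faces flush with the legs' outer faces.


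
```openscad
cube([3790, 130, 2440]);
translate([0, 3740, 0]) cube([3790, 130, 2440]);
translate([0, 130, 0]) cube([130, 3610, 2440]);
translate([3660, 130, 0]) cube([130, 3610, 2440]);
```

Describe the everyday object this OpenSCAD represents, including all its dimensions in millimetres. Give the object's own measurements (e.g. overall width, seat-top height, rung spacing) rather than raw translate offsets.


The wall frame of a small rectangular building: four walls, each 2440 mm tall and 130 mm thick, enclosing a footprint 3790 mm (x) by 3870 mm (y) outside-to-outside, with no floor or roof. The front and back walls (the −y and +y sides) span the full width; the two side walls fit between them.


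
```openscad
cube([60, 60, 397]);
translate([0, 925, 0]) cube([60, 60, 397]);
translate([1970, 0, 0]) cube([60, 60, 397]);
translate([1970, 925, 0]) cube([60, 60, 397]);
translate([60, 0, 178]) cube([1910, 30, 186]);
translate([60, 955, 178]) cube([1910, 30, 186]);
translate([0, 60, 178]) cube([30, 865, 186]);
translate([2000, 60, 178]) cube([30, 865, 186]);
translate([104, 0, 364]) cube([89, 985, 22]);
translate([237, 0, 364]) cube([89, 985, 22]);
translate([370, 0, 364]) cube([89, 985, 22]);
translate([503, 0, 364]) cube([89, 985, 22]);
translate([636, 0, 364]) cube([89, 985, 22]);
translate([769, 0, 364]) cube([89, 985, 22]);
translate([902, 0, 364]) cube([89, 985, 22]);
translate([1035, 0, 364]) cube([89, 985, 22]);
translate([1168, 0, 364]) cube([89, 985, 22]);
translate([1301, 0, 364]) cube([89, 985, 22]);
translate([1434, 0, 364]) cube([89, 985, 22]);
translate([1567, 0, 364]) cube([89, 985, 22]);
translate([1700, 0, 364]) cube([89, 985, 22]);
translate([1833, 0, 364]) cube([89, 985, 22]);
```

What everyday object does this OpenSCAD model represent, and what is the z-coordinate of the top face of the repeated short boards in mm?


A bed frame. The slat-top height is 386 mm.

Four posts, four rails, and a row of slats — a bed frame. Slats sit on the rails at z = 178 + 186 = 364; with slat thickness 22, the top is 386 mm.


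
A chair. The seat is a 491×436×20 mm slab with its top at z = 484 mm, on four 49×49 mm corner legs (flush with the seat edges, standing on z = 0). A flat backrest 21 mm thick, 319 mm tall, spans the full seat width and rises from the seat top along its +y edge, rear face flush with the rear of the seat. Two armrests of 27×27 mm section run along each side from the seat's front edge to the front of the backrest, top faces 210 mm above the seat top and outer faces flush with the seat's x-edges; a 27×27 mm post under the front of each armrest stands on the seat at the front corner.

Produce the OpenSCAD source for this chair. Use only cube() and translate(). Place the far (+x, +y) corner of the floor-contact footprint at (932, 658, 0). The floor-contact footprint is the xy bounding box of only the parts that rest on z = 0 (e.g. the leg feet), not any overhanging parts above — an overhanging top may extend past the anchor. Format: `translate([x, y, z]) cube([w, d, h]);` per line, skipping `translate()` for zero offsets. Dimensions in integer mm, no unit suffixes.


translate([441, 222, 464]) cube([491, 436, 20]);
translate([441, 222, 0]) cube([49, 49, 464]);
translate([883, 222, 0]) cube([49, 49, 464]);
translate([441, 609, 0]) cube([49, 49, 464]);
translate([883, 609, 0]) cube([49, 49, 464]);
translate([441, 637, 484]) cube([491, 21, 319]);
translate([441, 222, 667]) cube([27, 415, 27]);
translate([905, 222, 667]) cube([27, 415, 27]);
translate([441, 222, 484]) cube([27, 27, 183]);
translate([905, 222, 484]) cube([27, 27, 183]);


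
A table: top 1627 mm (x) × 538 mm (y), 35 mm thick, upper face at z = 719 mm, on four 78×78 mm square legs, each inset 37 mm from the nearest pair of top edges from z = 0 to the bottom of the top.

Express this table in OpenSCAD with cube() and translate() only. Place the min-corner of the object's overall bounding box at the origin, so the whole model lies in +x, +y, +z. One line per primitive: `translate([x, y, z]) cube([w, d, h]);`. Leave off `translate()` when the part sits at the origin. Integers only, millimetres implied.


translate([0, 0, 684]) cube([1627, 538, 35]);
translate([37, 37, 0]) cube([78, 78, 684]);
translate([1512, 37, 0]) cube([78, 78, 684]);
translate([37, 423, 0]) cube([78, 78, 684]);
translate([1512, 423, 0]) cube([78, 78, 684]);


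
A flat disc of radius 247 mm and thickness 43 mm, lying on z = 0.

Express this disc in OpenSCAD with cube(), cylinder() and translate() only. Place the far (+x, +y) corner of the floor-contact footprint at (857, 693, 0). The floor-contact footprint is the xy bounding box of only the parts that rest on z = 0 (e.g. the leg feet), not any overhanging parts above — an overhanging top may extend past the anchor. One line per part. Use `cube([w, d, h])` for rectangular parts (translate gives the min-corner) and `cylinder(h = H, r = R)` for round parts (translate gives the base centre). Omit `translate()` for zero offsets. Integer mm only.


translate([610, 446, 0]) cylinder(h = 43, r = 247);


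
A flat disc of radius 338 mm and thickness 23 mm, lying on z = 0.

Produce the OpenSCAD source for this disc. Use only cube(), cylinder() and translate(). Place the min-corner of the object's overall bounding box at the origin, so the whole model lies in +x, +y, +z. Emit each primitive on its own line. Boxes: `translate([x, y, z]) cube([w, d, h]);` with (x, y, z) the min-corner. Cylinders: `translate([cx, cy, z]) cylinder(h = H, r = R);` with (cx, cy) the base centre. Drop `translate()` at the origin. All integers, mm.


translate([338, 338, 0]) cylinder(h = 23, r = 338);


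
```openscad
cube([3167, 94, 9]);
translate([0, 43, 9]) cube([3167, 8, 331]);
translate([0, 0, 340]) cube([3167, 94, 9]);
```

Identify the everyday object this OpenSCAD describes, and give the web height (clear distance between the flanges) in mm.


An I-beam. The web height is 331 mm.

Two wide flanges with a thin centred web — an I-beam. Overall 349 mm minus two 9 mm flanges gives a web of 349 − 2·9 = 331 mm.


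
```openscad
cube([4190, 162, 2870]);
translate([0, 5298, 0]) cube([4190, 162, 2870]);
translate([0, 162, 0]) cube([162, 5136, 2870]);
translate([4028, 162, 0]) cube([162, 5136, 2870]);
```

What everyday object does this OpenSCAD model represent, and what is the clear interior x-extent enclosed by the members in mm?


A house (or room) frame. The interior width is 3866 mm.

Four 2870 mm walls enclosing a rectangle with no floor or roof — a room or house frame. Outside width is 4190 mm and wall thickness is 162 mm, so the interior width is 4190 − 2 × 162 = 3866 mm.


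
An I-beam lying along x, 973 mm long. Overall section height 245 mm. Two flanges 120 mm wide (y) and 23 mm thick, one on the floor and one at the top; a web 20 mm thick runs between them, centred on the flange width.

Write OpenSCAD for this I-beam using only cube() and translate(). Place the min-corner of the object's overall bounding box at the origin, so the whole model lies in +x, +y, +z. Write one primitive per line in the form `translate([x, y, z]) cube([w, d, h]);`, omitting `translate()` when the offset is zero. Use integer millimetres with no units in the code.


cube([973, 120, 23]);
translate([0, 50, 23]) cube([973, 20, 199]);
translate([0, 0, 222]) cube([973, 120, 23]);


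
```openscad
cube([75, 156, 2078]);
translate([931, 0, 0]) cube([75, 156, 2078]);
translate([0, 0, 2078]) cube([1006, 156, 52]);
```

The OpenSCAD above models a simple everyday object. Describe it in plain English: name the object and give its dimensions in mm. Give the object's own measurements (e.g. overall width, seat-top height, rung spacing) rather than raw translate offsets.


A door frame. The clear opening is 856 mm wide and 2078 mm high. Two 75 mm wide jambs, 156 mm deep, stand either side of the opening from the floor to the top of the opening. A 52 mm thick head sits across the top of both jambs, spanning the full outside width of the frame.


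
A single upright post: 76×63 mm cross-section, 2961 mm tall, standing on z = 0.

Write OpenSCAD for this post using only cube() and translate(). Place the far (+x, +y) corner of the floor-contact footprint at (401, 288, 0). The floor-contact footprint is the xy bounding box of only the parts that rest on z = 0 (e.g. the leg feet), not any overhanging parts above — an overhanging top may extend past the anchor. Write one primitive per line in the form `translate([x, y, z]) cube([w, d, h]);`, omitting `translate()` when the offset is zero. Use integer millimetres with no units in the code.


translate([325, 225, 0]) cube([76, 63, 2961]);


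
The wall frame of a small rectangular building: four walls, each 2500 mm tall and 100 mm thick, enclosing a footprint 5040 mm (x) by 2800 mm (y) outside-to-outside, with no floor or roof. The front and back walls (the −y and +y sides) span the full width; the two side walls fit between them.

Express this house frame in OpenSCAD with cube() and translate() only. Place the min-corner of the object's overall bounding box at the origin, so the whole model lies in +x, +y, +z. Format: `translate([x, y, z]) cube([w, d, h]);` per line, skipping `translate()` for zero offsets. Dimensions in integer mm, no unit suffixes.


cube([5040, 100, 2500]);
translate([0, 2700, 0]) cube([5040, 100, 2500]);
translate([0, 100, 0]) cube([100, 2600, 2500]);
translate([4940, 100, 0]) cube([100, 2600, 2500]);


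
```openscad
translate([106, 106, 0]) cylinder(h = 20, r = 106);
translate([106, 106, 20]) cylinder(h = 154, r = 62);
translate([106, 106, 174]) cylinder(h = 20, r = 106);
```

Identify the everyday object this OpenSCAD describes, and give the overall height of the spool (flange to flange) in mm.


A spool. The overall height is 194 mm.

Three coaxial cylinders, large–small–large — a spool. Two 20 mm flanges and a 154 mm core give 20 + 154 + 20 = 194 mm.


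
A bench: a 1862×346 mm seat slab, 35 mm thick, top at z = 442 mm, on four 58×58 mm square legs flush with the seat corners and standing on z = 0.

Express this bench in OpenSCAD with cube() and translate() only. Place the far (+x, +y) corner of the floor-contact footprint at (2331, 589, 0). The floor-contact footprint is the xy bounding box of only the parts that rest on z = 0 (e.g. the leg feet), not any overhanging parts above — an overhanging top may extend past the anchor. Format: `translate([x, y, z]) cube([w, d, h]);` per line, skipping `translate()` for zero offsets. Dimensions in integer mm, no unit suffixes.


translate([469, 243, 407]) cube([1862, 346, 35]);
translate([469, 243, 0]) cube([58, 58, 407]);
translate([469, 531, 0]) cube([58, 58, 407]);
translate([2273, 243, 0]) cube([58, 58, 407]);
translate([2273, 531, 0]) cube([58, 58, 407]);


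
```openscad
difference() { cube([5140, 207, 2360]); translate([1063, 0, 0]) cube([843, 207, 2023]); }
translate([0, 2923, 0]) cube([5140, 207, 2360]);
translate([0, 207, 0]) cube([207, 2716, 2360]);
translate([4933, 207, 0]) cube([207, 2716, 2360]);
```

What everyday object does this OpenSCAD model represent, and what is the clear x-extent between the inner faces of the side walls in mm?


A single room. The interior width is 4726 mm.

Four walls enclosing a rectangle with a door in the front wall — a room. Outside width 5140 minus two 207 mm walls gives 4726 mm.


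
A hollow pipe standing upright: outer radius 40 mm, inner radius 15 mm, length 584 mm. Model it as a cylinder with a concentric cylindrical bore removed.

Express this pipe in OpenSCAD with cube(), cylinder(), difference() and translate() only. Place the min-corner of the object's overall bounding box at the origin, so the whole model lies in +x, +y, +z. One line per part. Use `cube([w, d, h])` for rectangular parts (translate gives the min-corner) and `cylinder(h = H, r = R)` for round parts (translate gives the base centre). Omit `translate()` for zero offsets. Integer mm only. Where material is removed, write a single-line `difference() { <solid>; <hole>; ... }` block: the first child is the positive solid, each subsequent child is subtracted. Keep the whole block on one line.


difference() { translate([40, 40, 0]) cylinder(h = 584, r = 40); translate([40, 40, 0]) cylinder(h = 584, r = 15); }


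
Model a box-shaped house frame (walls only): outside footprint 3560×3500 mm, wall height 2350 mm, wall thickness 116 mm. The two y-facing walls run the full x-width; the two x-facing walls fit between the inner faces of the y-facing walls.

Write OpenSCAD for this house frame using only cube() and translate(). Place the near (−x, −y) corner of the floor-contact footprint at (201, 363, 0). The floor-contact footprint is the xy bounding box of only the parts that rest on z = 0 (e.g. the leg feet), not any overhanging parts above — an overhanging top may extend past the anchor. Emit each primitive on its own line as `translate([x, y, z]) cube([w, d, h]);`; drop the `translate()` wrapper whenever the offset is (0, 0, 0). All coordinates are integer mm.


translate([201, 363, 0]) cube([3560, 116, 2350]);
translate([201, 3747, 0]) cube([3560, 116, 2350]);
translate([201, 479, 0]) cube([116, 3268, 2350]);
translate([3645, 479, 0]) cube([116, 3268, 2350]);


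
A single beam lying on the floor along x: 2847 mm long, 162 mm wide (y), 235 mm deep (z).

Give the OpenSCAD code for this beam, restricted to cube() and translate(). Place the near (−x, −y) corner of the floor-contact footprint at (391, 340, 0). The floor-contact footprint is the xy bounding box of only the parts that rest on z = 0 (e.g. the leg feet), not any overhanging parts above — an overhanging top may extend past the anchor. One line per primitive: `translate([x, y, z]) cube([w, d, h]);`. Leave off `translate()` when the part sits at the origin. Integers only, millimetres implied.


translate([391, 340, 0]) cube([2847, 162, 235]);


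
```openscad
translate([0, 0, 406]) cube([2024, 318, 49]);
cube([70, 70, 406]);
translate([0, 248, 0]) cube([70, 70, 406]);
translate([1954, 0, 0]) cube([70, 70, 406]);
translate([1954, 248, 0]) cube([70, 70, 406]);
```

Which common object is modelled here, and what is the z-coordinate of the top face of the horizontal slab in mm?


A bench. The seat-top height is 455 mm.

A long slab on four corner posts — a bench. The slab sits at z = 406 with thickness 49, so the top is 406 + 49 = 455 mm.


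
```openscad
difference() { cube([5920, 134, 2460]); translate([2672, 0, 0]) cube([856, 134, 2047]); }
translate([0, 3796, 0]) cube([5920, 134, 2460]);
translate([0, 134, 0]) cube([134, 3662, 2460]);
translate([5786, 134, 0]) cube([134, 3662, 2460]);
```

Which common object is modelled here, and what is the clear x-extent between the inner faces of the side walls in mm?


A single room. The interior width is 5652 mm.

Four walls enclosing a rectangle with a door in the front wall — a room. Outside width 5920 minus two 134 mm walls gives 5652 mm.


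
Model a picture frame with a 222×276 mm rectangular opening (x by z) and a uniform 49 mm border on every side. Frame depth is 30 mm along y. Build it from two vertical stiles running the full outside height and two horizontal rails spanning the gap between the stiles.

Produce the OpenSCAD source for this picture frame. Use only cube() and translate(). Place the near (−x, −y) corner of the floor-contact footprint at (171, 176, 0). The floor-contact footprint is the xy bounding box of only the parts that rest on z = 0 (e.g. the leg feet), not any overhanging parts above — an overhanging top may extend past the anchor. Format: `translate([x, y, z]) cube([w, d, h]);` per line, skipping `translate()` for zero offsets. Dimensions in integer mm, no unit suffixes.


translate([171, 176, 0]) cube([49, 30, 374]);
translate([442, 176, 0]) cube([49, 30, 374]);
translate([220, 176, 0]) cube([222, 30, 49]);
translate([220, 176, 325]) cube([222, 30, 49]);


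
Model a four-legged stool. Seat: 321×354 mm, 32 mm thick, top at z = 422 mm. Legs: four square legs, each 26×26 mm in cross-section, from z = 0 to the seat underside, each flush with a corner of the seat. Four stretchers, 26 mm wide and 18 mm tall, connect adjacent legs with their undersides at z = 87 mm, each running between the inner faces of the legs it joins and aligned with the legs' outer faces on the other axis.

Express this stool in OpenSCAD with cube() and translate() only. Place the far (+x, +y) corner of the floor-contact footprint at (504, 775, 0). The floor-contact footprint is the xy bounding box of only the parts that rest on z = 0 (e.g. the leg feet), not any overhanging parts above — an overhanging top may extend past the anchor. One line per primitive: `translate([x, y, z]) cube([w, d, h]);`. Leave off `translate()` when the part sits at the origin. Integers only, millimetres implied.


// leg_h = 422 - 32 = 390
// stretcher span = 321 - 2*26 = 269
translate([183, 421, 390]) cube([321, 354, 32]);
translate([183, 421, 0]) cube([26, 26, 390]);
translate([478, 421, 0]) cube([26, 26, 390]);
translate([183, 749, 0]) cube([26, 26, 390]);
translate([478, 749, 0]) cube([26, 26, 390]);
translate([209, 421, 87]) cube([269, 26, 18]);
translate([209, 749, 87]) cube([269, 26, 18]);
translate([183, 447, 87]) cube([26, 302, 18]);
translate([478, 447, 87]) cube([26, 302, 18]);


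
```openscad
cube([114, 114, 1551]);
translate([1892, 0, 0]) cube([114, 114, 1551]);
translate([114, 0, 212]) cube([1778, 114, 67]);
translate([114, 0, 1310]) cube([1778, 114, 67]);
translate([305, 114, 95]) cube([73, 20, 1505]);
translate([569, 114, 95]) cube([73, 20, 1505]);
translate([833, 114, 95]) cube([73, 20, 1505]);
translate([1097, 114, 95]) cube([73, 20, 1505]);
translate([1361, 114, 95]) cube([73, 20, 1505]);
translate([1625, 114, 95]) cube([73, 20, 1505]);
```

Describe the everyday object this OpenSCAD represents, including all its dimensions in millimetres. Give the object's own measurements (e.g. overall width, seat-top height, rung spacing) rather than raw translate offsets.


A fence section. Two 114×114 mm posts, 1551 mm tall, stand on the floor with a clear span of 1778 mm between their inner faces. Two horizontal rails of 114×67 mm section span the gap between the posts with their undersides at z = 212 mm and z = 1310 mm, flush with the posts' −y face. 6 pickets, each 73 mm wide, 20 mm thick and 1505 mm tall, are fixed to the +y face of the rails with their bottoms at z = 95 mm, spaced across the span with a 191 mm gap after the −x post and between neighbouring pickets, with 194 mm left before the +x post.


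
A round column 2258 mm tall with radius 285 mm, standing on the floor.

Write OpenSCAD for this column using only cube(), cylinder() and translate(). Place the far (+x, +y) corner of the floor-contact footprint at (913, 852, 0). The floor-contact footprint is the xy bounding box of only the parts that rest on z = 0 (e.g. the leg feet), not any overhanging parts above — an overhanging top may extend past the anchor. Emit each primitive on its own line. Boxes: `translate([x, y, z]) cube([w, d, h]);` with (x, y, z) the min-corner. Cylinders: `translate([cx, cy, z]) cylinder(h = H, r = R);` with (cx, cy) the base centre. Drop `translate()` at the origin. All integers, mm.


translate([628, 567, 0]) cylinder(h = 2258, r = 285);
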